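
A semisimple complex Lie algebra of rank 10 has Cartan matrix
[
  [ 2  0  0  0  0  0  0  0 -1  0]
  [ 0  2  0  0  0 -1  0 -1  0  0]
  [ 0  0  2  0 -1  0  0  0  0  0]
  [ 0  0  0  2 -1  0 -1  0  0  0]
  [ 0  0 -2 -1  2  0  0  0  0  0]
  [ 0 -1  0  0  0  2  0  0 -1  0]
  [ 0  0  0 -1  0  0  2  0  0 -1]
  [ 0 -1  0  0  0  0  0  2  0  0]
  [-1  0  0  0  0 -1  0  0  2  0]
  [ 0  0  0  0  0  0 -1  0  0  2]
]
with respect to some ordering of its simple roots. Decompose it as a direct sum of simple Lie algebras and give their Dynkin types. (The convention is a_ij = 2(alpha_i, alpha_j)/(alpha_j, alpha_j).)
A5 + B5

The diagram associated to this matrix has two connected components: the simple roots {alpha_1, alpha_2, alpha_6, alpha_8, alpha_9} form a chain of 5 nodes with single edges (A_5), and {alpha_3, alpha_4, alpha_5, alpha_7, alpha_10} form a chain of 5 nodes with a double edge at one end; the terminal node there is the unique short simple root (B_5). A semisimple Lie algebra decomposes uniquely as the direct sum of simple ideals, one per connected component of its Dynkin diagram, so g ≅ A_5 ⊕ B_5 (dimension 35 + 55 = 90).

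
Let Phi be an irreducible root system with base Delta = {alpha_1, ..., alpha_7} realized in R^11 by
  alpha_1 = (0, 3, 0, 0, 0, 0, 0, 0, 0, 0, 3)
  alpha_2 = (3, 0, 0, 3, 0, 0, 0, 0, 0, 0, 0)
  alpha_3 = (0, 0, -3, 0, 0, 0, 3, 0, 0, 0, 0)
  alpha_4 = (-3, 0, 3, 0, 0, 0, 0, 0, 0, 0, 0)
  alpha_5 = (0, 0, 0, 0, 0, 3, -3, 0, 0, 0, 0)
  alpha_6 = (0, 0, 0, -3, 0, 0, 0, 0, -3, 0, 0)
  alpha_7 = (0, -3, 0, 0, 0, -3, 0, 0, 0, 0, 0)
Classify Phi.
A7

Compute the Cartan integers a_ij = 2(alpha_i, alpha_j)/(alpha_j, alpha_j); the resulting 7x7 Cartan matrix is
[[2, 0, 0, 0, 0, 0, -1], [0, 2, 0, -1, 0, -1, 0], [0, 0, 2, -1, -1, 0, 0], [0, -1, -1, 2, 0, 0, 0], [0, 0, -1, 0, 2, 0, -1], [0, -1, 0, 0, 0, 2, 0], [-1, 0, 0, 0, -1, 0, 2]].
All simple roots have the same length, so the diagram is simply laced. The associated Dynkin diagram is a chain of 7 nodes with single edges (A_7), so the type is A_7 (the algebra sl(8)).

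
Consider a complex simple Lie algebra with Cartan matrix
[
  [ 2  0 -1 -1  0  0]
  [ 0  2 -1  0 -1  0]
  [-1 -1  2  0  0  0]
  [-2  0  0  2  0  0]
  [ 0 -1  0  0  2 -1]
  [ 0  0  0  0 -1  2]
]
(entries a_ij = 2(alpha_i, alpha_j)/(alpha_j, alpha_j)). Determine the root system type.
The matrix has rank 6 with 2's on the diagonal. Reading the off-diagonal entries as Dynkin edges (a single edge where a_ij = a_ji = -1; a double or triple edge where a_ij * a_ji = 2 or 3), the diagram is a chain of 6 nodes with a double edge at one end; the terminal node there is the unique long simple root (C_6). One simple-root ordering that puts it in standard form is (alpha_6, alpha_5, alpha_2, alpha_3, alpha_1, alpha_4). So the algebra is type C_6, i.e. sp(12).

C6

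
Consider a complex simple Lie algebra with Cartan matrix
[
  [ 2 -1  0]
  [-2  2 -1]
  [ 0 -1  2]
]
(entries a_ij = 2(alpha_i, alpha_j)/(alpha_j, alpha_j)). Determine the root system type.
B_3 (so(7))

The matrix has rank 3 with 2's on the diagonal. Reading the off-diagonal entries as Dynkin edges (a single edge where a_ij = a_ji = -1; a double or triple edge where a_ij * a_ji = 2 or 3), the diagram is a chain of 3 nodes with a double edge at one end; the terminal node there is the unique short simple root (B_3). One simple-root ordering that puts it in standard form is (alpha_3, alpha_2, alpha_1). So the algebra is type B_3, i.e. so(7).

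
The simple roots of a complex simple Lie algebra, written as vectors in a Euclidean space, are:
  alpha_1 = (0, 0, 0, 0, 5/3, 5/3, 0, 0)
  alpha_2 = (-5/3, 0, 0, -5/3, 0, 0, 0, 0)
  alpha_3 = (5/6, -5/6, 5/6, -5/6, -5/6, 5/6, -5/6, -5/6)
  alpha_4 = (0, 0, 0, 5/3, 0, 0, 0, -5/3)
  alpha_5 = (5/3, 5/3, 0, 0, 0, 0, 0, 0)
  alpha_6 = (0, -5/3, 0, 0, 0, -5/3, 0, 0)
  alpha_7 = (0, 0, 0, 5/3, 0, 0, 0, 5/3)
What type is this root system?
Compute the Cartan integers a_ij = 2(alpha_i, alpha_j)/(alpha_j, alpha_j); the resulting 7x7 Cartan matrix is
[[2, 0, 0, 0, 0, -1, 0], [0, 2, 0, -1, -1, 0, -1], [0, 0, 2, 0, 0, 0, -1], [0, -1, 0, 2, 0, 0, 0], [0, -1, 0, 0, 2, -1, 0], [-1, 0, 0, 0, -1, 2, 0], [0, -1, -1, 0, 0, 0, 2]].
All simple roots have the same length, so the diagram is simply laced. The associated Dynkin diagram is a chain of 6 nodes with one extra node attached to the third node from one end (E_7), so the type is E_7.

E_7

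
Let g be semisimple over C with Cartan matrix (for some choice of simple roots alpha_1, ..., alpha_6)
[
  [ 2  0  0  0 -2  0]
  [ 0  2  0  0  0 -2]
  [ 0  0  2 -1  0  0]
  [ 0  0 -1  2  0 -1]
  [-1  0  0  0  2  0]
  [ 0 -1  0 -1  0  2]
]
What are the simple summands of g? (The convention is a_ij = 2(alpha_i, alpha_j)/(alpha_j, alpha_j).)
The diagram associated to this matrix has two connected components: the simple roots {alpha_1, alpha_5} form a chain of 2 nodes with a double edge at one end; the terminal node there is the unique short simple root (B_2), and {alpha_2, alpha_3, alpha_4, alpha_6} form a chain of 4 nodes with a double edge at one end; the terminal node there is the unique long simple root (C_4). A semisimple Lie algebra decomposes uniquely as the direct sum of simple ideals, one per connected component of its Dynkin diagram, so g ≅ B_2 ⊕ C_4 (dimension 10 + 36 = 46).

B_2 ⊕ C_4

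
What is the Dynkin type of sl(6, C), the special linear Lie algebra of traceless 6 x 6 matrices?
This is sl(6), which has dimension 6^2 - 1 = 35 and rank 6 - 1 = 5 (a Cartan subalgebra is the diagonal traceless matrices). In the classification of classical Lie algebras, the special linear algebra sl(n+1) has type A_n; here n = 5, so the Dynkin diagram is a chain of 5 nodes with single edges (A_5). Hence the type is A_5.

type A_5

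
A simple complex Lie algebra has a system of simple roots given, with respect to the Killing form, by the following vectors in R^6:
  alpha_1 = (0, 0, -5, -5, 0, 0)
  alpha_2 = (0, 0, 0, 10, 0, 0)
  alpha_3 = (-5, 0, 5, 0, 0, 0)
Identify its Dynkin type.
Compute the Cartan integers a_ij = 2(alpha_i, alpha_j)/(alpha_j, alpha_j); the resulting 3x3 Cartan matrix is
[[2, -1, -1], [-2, 2, 0], [-1, 0, 2]].
The roots have two lengths (squared-length ratio 2:1); the short ones are alpha_{1,3}. The associated Dynkin diagram is a chain of 3 nodes with a double edge at one end; the terminal node there is the unique long simple root (C_3), so the type is C_3 (the algebra sp(6)).

type C_3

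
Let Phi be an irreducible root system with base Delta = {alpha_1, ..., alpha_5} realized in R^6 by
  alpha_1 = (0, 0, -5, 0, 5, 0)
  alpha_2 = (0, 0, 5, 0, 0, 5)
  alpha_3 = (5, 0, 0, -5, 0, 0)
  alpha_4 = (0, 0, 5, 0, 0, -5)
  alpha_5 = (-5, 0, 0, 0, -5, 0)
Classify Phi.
D_5

Compute the Cartan integers a_ij = 2(alpha_i, alpha_j)/(alpha_j, alpha_j); the resulting 5x5 Cartan matrix is
[[2, -1, 0, -1, -1], [-1, 2, 0, 0, 0], [0, 0, 2, 0, -1], [-1, 0, 0, 2, 0], [-1, 0, -1, 0, 2]].
All simple roots have the same length, so the diagram is simply laced. The associated Dynkin diagram is a chain of 3 nodes with a fork of two nodes at one end (D_5), so the type is D_5 (the algebra so(10)).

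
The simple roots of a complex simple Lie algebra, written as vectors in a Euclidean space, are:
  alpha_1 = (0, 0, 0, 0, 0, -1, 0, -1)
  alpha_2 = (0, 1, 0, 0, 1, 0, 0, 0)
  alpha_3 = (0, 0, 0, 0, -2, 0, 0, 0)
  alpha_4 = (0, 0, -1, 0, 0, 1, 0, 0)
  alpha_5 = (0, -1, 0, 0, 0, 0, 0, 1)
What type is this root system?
C5

Compute the Cartan integers a_ij = 2(alpha_i, alpha_j)/(alpha_j, alpha_j); the resulting 5x5 Cartan matrix is
[[2, 0, 0, -1, -1], [0, 2, -1, 0, -1], [0, -2, 2, 0, 0], [-1, 0, 0, 2, 0], [-1, -1, 0, 0, 2]].
The roots have two lengths (squared-length ratio 2:1); the short ones are alpha_{1,2,4,5}. The associated Dynkin diagram is a chain of 5 nodes with a double edge at one end; the terminal node there is the unique long simple root (C_5), so the type is C_5 (the algebra sp(10)).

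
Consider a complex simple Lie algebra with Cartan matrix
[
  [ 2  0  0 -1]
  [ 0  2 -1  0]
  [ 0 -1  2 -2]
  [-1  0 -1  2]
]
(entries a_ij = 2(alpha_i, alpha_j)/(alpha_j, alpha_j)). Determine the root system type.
F_4

The matrix has rank 4 with 2's on the diagonal. Reading the off-diagonal entries as Dynkin edges (a single edge where a_ij = a_ji = -1; a double or triple edge where a_ij * a_ji = 2 or 3), the diagram is a chain of 4 nodes with a double edge between the middle two (F_4). One simple-root ordering that puts it in standard form is (alpha_2, alpha_3, alpha_4, alpha_1). So the algebra is type F_4.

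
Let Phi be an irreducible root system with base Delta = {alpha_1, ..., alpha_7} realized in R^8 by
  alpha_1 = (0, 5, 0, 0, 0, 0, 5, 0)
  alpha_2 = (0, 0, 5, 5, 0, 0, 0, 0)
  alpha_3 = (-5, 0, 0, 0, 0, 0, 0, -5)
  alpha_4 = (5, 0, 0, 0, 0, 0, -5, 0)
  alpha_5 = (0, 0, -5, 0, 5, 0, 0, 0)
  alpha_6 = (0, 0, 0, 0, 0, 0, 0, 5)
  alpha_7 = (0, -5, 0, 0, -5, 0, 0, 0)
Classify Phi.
type B_7

Compute the Cartan integers a_ij = 2(alpha_i, alpha_j)/(alpha_j, alpha_j); the resulting 7x7 Cartan matrix is
[[2, 0, 0, -1, 0, 0, -1], [0, 2, 0, 0, -1, 0, 0], [0, 0, 2, -1, 0, -2, 0], [-1, 0, -1, 2, 0, 0, 0], [0, -1, 0, 0, 2, 0, -1], [0, 0, -1, 0, 0, 2, 0], [-1, 0, 0, 0, -1, 0, 2]].
The roots have two lengths (squared-length ratio 2:1); the short ones are alpha_{6}. The associated Dynkin diagram is a chain of 7 nodes with a double edge at one end; the terminal node there is the unique short simple root (B_7), so the type is B_7 (the algebra so(15)).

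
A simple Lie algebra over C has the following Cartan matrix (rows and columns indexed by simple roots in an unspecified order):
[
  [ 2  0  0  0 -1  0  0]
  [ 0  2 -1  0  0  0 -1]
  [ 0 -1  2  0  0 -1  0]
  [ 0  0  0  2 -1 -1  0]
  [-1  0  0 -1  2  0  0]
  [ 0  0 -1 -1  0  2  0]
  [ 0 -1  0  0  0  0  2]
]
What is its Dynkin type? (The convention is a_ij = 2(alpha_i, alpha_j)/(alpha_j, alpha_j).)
A_7

The matrix has rank 7 with 2's on the diagonal. Reading the off-diagonal entries as Dynkin edges (a single edge where a_ij = a_ji = -1; a double or triple edge where a_ij * a_ji = 2 or 3), the diagram is a chain of 7 nodes with single edges (A_7). One simple-root ordering that puts it in standard form is (alpha_7, alpha_2, alpha_3, alpha_6, alpha_4, alpha_5, alpha_1). So the algebra is type A_7, i.e. sl(8).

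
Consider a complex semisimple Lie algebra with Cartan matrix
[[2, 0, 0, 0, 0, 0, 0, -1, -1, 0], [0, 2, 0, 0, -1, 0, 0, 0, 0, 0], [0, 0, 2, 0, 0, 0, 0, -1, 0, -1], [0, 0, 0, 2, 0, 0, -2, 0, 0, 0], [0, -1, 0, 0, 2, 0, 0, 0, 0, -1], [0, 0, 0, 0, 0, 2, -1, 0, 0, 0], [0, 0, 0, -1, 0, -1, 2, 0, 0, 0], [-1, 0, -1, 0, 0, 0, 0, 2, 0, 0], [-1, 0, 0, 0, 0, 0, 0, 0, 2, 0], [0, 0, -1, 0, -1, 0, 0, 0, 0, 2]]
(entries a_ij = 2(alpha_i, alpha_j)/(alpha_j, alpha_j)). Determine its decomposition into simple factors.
The diagram associated to this matrix has two connected components: the simple roots {alpha_1, alpha_2, alpha_3, alpha_5, alpha_8, alpha_9, alpha_10} form a chain of 7 nodes with single edges (A_7), and {alpha_4, alpha_6, alpha_7} form a chain of 3 nodes with a double edge at one end; the terminal node there is the unique long simple root (C_3). A semisimple Lie algebra decomposes uniquely as the direct sum of simple ideals, one per connected component of its Dynkin diagram, so g ≅ A_7 ⊕ C_3 (dimension 63 + 21 = 84).

type A_7 + type C_3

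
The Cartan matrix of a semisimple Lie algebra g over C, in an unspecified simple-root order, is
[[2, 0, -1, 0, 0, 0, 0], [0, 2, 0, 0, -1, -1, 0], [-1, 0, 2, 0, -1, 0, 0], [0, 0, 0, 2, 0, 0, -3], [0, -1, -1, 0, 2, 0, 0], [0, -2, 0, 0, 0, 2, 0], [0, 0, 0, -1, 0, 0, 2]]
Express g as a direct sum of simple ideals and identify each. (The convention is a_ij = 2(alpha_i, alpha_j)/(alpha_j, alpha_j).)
The diagram associated to this matrix has two connected components: the simple roots {alpha_1, alpha_2, alpha_3, alpha_5, alpha_6} form a chain of 5 nodes with a double edge at one end; the terminal node there is the unique long simple root (C_5), and {alpha_4, alpha_7} form two nodes joined by a triple edge (G_2). A semisimple Lie algebra decomposes uniquely as the direct sum of simple ideals, one per connected component of its Dynkin diagram, so g ≅ C_5 ⊕ G_2 (dimension 55 + 14 = 69).

C_5 + G_2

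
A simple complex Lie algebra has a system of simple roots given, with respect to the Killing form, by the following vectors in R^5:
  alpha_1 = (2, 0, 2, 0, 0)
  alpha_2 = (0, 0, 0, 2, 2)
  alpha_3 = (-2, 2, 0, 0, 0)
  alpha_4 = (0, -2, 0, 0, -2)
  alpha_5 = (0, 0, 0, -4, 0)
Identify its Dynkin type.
C_5 (sp(10))

Compute the Cartan integers a_ij = 2(alpha_i, alpha_j)/(alpha_j, alpha_j); the resulting 5x5 Cartan matrix is
[[2, 0, -1, 0, 0], [0, 2, 0, -1, -1], [-1, 0, 2, -1, 0], [0, -1, -1, 2, 0], [0, -2, 0, 0, 2]].
The roots have two lengths (squared-length ratio 2:1); the short ones are alpha_{1,2,3,4}. The associated Dynkin diagram is a chain of 5 nodes with a double edge at one end; the terminal node there is the unique long simple root (C_5), so the type is C_5 (the algebra sp(10)).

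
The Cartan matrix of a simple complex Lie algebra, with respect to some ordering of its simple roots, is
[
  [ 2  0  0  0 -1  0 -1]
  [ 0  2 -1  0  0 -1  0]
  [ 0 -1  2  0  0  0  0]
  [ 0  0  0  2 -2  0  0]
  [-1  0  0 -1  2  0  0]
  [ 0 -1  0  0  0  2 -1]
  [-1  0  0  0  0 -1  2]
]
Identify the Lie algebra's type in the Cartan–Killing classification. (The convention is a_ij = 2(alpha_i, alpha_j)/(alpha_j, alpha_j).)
C_7

The matrix has rank 7 with 2's on the diagonal. Reading the off-diagonal entries as Dynkin edges (a single edge where a_ij = a_ji = -1; a double or triple edge where a_ij * a_ji = 2 or 3), the diagram is a chain of 7 nodes with a double edge at one end; the terminal node there is the unique long simple root (C_7). One simple-root ordering that puts it in standard form is (alpha_3, alpha_2, alpha_6, alpha_7, alpha_1, alpha_5, alpha_4). So the algebra is type C_7, i.e. sp(14).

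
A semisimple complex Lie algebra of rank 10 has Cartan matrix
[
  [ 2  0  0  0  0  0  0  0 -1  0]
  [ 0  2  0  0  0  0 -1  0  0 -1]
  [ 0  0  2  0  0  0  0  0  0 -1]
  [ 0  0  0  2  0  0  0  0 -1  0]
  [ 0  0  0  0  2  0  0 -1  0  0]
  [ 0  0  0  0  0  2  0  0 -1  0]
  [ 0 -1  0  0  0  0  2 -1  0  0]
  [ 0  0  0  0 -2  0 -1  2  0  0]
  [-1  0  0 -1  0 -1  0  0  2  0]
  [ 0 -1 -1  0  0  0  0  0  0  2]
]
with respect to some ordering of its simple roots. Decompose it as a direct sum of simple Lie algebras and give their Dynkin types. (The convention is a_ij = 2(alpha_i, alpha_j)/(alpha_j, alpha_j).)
B_6 (so(13)) ⊕ D_4 (so(8))

The diagram associated to this matrix has two connected components: the simple roots {alpha_2, alpha_3, alpha_5, alpha_7, alpha_8, alpha_10} form a chain of 6 nodes with a double edge at one end; the terminal node there is the unique short simple root (B_6), and {alpha_1, alpha_4, alpha_6, alpha_9} form a chain of 2 nodes with a fork of two nodes at one end (D_4). A semisimple Lie algebra decomposes uniquely as the direct sum of simple ideals, one per connected component of its Dynkin diagram, so g ≅ B_6 ⊕ D_4 (dimension 78 + 28 = 106).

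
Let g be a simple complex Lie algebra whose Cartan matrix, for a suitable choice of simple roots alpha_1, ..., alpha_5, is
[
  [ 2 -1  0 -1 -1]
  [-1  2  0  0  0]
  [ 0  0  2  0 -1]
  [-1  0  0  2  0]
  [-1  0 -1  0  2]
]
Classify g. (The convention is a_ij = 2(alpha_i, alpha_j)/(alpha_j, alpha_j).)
The matrix has rank 5 with 2's on the diagonal. Reading the off-diagonal entries as Dynkin edges (a single edge where a_ij = a_ji = -1; a double or triple edge where a_ij * a_ji = 2 or 3), the diagram is a chain of 3 nodes with a fork of two nodes at one end (D_5). One simple-root ordering that puts it in standard form is (alpha_3, alpha_5, alpha_1, alpha_2, alpha_4). So the algebra is type D_5, i.e. so(10).

D5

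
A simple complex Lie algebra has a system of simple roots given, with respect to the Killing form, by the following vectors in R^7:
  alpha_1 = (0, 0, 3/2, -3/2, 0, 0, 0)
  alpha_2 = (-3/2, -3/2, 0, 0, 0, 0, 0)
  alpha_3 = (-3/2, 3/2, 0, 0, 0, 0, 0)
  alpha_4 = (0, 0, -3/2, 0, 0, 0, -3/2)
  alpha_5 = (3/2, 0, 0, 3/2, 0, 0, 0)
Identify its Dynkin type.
Compute the Cartan integers a_ij = 2(alpha_i, alpha_j)/(alpha_j, alpha_j); the resulting 5x5 Cartan matrix is
[[2, 0, 0, -1, -1], [0, 2, 0, 0, -1], [0, 0, 2, 0, -1], [-1, 0, 0, 2, 0], [-1, -1, -1, 0, 2]].
All simple roots have the same length, so the diagram is simply laced. The associated Dynkin diagram is a chain of 3 nodes with a fork of two nodes at one end (D_5), so the type is D_5 (the algebra so(10)).

D_5 (so(10))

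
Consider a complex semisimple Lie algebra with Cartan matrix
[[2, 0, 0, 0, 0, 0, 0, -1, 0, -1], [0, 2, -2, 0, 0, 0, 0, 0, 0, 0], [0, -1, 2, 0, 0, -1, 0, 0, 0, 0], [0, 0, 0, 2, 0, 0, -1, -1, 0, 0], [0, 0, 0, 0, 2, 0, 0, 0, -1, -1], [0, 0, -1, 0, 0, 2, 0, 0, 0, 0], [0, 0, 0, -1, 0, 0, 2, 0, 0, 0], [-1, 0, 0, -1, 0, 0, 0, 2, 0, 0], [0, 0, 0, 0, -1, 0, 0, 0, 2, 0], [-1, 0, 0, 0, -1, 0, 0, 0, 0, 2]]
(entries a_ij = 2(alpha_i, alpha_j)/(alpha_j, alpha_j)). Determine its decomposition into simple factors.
A_7 (sl(8)) + C_3 (sp(6))

The diagram associated to this matrix has two connected components: the simple roots {alpha_1, alpha_4, alpha_5, alpha_7, alpha_8, alpha_9, alpha_10} form a chain of 7 nodes with single edges (A_7), and {alpha_2, alpha_3, alpha_6} form a chain of 3 nodes with a double edge at one end; the terminal node there is the unique long simple root (C_3). A semisimple Lie algebra decomposes uniquely as the direct sum of simple ideals, one per connected component of its Dynkin diagram, so g ≅ A_7 ⊕ C_3 (dimension 63 + 21 = 84).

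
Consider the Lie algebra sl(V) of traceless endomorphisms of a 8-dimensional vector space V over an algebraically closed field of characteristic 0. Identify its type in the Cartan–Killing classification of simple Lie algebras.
This is sl(8), which has dimension 8^2 - 1 = 63 and rank 8 - 1 = 7 (a Cartan subalgebra is the diagonal traceless matrices). In the classification of classical Lie algebras, the special linear algebra sl(n+1) has type A_n; here n = 7, so the Dynkin diagram is a chain of 7 nodes with single edges (A_7). Hence the type is A_7.

type A_7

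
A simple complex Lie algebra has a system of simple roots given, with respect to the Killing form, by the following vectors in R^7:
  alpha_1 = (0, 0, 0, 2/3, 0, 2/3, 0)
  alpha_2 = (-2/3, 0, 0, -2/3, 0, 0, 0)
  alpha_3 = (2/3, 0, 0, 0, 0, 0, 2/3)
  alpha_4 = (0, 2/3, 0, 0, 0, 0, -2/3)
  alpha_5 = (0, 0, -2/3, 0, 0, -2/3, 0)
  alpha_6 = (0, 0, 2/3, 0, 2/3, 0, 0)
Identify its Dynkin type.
Compute the Cartan integers a_ij = 2(alpha_i, alpha_j)/(alpha_j, alpha_j); the resulting 6x6 Cartan matrix is
[[2, -1, 0, 0, -1, 0], [-1, 2, -1, 0, 0, 0], [0, -1, 2, -1, 0, 0], [0, 0, -1, 2, 0, 0], [-1, 0, 0, 0, 2, -1], [0, 0, 0, 0, -1, 2]].
All simple roots have the same length, so the diagram is simply laced. The associated Dynkin diagram is a chain of 6 nodes with single edges (A_6), so the type is A_6 (the algebra sl(7)).

A6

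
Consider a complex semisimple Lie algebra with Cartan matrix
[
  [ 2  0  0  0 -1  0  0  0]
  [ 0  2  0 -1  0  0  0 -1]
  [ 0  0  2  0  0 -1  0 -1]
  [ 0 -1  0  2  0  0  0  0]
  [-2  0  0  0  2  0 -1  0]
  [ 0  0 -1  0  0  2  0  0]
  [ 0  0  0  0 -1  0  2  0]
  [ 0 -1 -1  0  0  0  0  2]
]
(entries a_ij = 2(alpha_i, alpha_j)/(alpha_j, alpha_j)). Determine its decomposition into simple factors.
The diagram associated to this matrix has two connected components: the simple roots {alpha_2, alpha_3, alpha_4, alpha_6, alpha_8} form a chain of 5 nodes with single edges (A_5), and {alpha_1, alpha_5, alpha_7} form a chain of 3 nodes with a double edge at one end; the terminal node there is the unique short simple root (B_3). A semisimple Lie algebra decomposes uniquely as the direct sum of simple ideals, one per connected component of its Dynkin diagram, so g ≅ A_5 ⊕ B_3 (dimension 35 + 21 = 56).

A_5 + B_3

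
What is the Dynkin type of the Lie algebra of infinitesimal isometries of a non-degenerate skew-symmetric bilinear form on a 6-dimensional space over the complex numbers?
This is sp(6), which has dimension 6(6+1)/2 = 21 and rank 6/2 = 3. In the classification of classical Lie algebras, the symplectic algebra sp(2n) has type C_n; here n = 3, so the Dynkin diagram is a chain of 3 nodes with a double edge at one end; the terminal node there is the unique long simple root (C_3). Hence the type is C_3.

type C_3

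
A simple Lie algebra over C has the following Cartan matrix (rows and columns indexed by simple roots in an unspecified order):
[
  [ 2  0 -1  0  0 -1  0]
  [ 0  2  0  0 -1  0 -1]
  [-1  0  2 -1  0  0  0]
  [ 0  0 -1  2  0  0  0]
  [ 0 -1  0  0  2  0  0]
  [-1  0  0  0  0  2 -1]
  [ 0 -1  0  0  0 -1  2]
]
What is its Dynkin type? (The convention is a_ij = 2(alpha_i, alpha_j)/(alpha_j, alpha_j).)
A7

The matrix has rank 7 with 2's on the diagonal. Reading the off-diagonal entries as Dynkin edges (a single edge where a_ij = a_ji = -1; a double or triple edge where a_ij * a_ji = 2 or 3), the diagram is a chain of 7 nodes with single edges (A_7). One simple-root ordering that puts it in standard form is (alpha_4, alpha_3, alpha_1, alpha_6, alpha_7, alpha_2, alpha_5). So the algebra is type A_7, i.e. sl(8).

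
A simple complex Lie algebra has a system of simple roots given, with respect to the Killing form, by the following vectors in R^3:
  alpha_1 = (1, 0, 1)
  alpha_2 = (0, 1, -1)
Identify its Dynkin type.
Compute the Cartan integers a_ij = 2(alpha_i, alpha_j)/(alpha_j, alpha_j); the resulting 2x2 Cartan matrix is
[[2, -1], [-1, 2]].
All simple roots have the same length, so the diagram is simply laced. The associated Dynkin diagram is a chain of 2 nodes with single edges (A_2), so the type is A_2 (the algebra sl(3)).

A_2 (sl(3))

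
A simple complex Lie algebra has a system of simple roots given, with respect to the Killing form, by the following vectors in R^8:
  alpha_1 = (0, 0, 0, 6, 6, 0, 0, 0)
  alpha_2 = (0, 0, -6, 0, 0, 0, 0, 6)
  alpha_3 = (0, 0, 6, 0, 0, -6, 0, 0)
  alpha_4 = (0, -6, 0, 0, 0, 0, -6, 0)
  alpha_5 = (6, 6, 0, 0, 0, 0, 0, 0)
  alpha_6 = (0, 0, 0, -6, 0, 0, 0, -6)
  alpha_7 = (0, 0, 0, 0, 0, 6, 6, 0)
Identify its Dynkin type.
A7

Compute the Cartan integers a_ij = 2(alpha_i, alpha_j)/(alpha_j, alpha_j); the resulting 7x7 Cartan matrix is
[[2, 0, 0, 0, 0, -1, 0], [0, 2, -1, 0, 0, -1, 0], [0, -1, 2, 0, 0, 0, -1], [0, 0, 0, 2, -1, 0, -1], [0, 0, 0, -1, 2, 0, 0], [-1, -1, 0, 0, 0, 2, 0], [0, 0, -1, -1, 0, 0, 2]].
All simple roots have the same length, so the diagram is simply laced. The associated Dynkin diagram is a chain of 7 nodes with single edges (A_7), so the type is A_7 (the algebra sl(8)).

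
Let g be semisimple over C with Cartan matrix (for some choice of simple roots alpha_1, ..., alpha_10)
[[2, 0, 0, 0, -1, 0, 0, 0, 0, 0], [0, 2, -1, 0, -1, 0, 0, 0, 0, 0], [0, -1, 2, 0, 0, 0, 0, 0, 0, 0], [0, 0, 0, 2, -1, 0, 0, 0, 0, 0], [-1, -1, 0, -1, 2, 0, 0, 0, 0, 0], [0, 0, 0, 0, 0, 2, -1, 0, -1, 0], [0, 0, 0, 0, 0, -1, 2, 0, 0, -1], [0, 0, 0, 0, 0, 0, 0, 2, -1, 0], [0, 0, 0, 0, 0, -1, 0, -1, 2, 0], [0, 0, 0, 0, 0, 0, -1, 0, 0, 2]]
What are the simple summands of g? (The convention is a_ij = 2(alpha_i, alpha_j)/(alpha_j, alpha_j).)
A5 + D5

The diagram associated to this matrix has two connected components: the simple roots {alpha_6, alpha_7, alpha_8, alpha_9, alpha_10} form a chain of 5 nodes with single edges (A_5), and {alpha_1, alpha_2, alpha_3, alpha_4, alpha_5} form a chain of 3 nodes with a fork of two nodes at one end (D_5). A semisimple Lie algebra decomposes uniquely as the direct sum of simple ideals, one per connected component of its Dynkin diagram, so g ≅ A_5 ⊕ D_5 (dimension 35 + 45 = 80).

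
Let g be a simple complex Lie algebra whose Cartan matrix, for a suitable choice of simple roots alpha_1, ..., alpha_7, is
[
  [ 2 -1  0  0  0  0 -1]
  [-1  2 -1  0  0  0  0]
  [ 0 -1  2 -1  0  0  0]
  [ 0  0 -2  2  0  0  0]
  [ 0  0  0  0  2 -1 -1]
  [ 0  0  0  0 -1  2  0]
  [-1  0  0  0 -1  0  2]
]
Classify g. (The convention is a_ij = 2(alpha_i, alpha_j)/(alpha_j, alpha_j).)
C7

The matrix has rank 7 with 2's on the diagonal. Reading the off-diagonal entries as Dynkin edges (a single edge where a_ij = a_ji = -1; a double or triple edge where a_ij * a_ji = 2 or 3), the diagram is a chain of 7 nodes with a double edge at one end; the terminal node there is the unique long simple root (C_7). One simple-root ordering that puts it in standard form is (alpha_6, alpha_5, alpha_7, alpha_1, alpha_2, alpha_3, alpha_4). So the algebra is type C_7, i.e. sp(14).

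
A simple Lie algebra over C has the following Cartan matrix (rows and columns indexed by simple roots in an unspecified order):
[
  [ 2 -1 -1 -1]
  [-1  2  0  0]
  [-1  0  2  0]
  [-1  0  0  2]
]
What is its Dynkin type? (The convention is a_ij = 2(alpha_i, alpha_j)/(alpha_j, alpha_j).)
The matrix has rank 4 with 2's on the diagonal. Reading the off-diagonal entries as Dynkin edges (a single edge where a_ij = a_ji = -1; a double or triple edge where a_ij * a_ji = 2 or 3), the diagram is a chain of 2 nodes with a fork of two nodes at one end (D_4). One simple-root ordering that puts it in standard form is (alpha_4, alpha_1, alpha_2, alpha_3). So the algebra is type D_4, i.e. so(8).

D4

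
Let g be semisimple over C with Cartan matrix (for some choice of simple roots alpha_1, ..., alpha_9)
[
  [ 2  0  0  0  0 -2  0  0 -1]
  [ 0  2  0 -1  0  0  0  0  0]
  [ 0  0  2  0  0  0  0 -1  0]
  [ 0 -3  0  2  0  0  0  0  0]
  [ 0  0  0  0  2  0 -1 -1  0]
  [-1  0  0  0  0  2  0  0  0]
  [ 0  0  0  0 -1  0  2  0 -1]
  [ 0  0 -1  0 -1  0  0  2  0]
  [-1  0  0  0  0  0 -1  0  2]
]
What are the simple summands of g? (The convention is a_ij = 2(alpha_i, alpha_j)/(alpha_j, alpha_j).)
The diagram associated to this matrix has two connected components: the simple roots {alpha_1, alpha_3, alpha_5, alpha_6, alpha_7, alpha_8, alpha_9} form a chain of 7 nodes with a double edge at one end; the terminal node there is the unique short simple root (B_7), and {alpha_2, alpha_4} form two nodes joined by a triple edge (G_2). A semisimple Lie algebra decomposes uniquely as the direct sum of simple ideals, one per connected component of its Dynkin diagram, so g ≅ B_7 ⊕ G_2 (dimension 105 + 14 = 119).

B7 + G2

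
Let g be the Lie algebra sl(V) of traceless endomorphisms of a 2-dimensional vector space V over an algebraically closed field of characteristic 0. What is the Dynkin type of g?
This is sl(2), which has dimension 2^2 - 1 = 3 and rank 2 - 1 = 1 (a Cartan subalgebra is the diagonal traceless matrices). In the classification of classical Lie algebras, the special linear algebra sl(n+1) has type A_n; here n = 1, so the Dynkin diagram is a chain of 1 nodes with single edges (A_1). Hence the type is A_1.

A_1 (sl(2))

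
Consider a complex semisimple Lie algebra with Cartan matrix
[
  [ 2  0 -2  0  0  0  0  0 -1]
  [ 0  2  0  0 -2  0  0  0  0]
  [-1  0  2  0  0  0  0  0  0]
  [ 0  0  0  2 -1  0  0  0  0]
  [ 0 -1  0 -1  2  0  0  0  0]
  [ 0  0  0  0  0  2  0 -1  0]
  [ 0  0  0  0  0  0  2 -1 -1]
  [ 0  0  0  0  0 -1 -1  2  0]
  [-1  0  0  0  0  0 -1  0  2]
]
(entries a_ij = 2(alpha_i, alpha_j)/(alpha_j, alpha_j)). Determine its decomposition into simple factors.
B_6 (so(13)) + C_3 (sp(6))

The diagram associated to this matrix has two connected components: the simple roots {alpha_1, alpha_3, alpha_6, alpha_7, alpha_8, alpha_9} form a chain of 6 nodes with a double edge at one end; the terminal node there is the unique short simple root (B_6), and {alpha_2, alpha_4, alpha_5} form a chain of 3 nodes with a double edge at one end; the terminal node there is the unique long simple root (C_3). A semisimple Lie algebra decomposes uniquely as the direct sum of simple ideals, one per connected component of its Dynkin diagram, so g ≅ B_6 ⊕ C_3 (dimension 78 + 21 = 99).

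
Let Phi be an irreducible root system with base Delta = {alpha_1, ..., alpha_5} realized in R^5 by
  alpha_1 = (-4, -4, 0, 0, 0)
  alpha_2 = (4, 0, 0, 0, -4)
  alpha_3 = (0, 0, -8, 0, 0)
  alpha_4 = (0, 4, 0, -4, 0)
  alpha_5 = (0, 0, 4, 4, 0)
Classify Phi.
Compute the Cartan integers a_ij = 2(alpha_i, alpha_j)/(alpha_j, alpha_j); the resulting 5x5 Cartan matrix is
[[2, -1, 0, -1, 0], [-1, 2, 0, 0, 0], [0, 0, 2, 0, -2], [-1, 0, 0, 2, -1], [0, 0, -1, -1, 2]].
The roots have two lengths (squared-length ratio 2:1); the short ones are alpha_{1,2,4,5}. The associated Dynkin diagram is a chain of 5 nodes with a double edge at one end; the terminal node there is the unique long simple root (C_5), so the type is C_5 (the algebra sp(10)).

type C_5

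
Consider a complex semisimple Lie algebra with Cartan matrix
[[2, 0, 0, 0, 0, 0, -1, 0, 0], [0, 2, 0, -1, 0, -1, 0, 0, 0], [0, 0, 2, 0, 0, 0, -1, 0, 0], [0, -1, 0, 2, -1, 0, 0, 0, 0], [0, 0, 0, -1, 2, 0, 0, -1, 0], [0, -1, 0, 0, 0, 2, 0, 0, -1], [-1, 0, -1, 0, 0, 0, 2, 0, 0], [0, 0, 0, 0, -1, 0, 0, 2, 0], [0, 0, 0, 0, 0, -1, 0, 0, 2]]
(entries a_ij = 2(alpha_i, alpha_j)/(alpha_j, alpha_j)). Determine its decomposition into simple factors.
The diagram associated to this matrix has two connected components: the simple roots {alpha_1, alpha_3, alpha_7} form a chain of 3 nodes with single edges (A_3), and {alpha_2, alpha_4, alpha_5, alpha_6, alpha_8, alpha_9} form a chain of 6 nodes with single edges (A_6). A semisimple Lie algebra decomposes uniquely as the direct sum of simple ideals, one per connected component of its Dynkin diagram, so g ≅ A_3 ⊕ A_6 (dimension 15 + 48 = 63).

A_3 (sl(4)) + A_6 (sl(7))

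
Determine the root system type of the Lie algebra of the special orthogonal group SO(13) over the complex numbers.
This is so(13) with 13 odd, which has dimension 13(13-1)/2 = 78 and rank (13-1)/2 = 6. In the classification of classical Lie algebras, the orthogonal algebra so(2n+1) in an odd number of variables has type B_n; here n = 6, so the Dynkin diagram is a chain of 6 nodes with a double edge at one end; the terminal node there is the unique short simple root (B_6). Hence the type is B_6.

B6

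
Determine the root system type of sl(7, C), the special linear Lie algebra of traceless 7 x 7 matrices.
A_6 (sl(7))

This is sl(7), which has dimension 7^2 - 1 = 48 and rank 7 - 1 = 6 (a Cartan subalgebra is the diagonal traceless matrices). In the classification of classical Lie algebras, the special linear algebra sl(n+1) has type A_n; here n = 6, so the Dynkin diagram is a chain of 6 nodes with single edges (A_6). Hence the type is A_6.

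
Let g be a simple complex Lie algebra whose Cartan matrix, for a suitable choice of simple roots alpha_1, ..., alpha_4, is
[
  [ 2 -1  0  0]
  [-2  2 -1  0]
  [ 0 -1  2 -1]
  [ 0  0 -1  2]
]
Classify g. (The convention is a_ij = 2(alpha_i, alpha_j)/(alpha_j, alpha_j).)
The matrix has rank 4 with 2's on the diagonal. Reading the off-diagonal entries as Dynkin edges (a single edge where a_ij = a_ji = -1; a double or triple edge where a_ij * a_ji = 2 or 3), the diagram is a chain of 4 nodes with a double edge at one end; the terminal node there is the unique short simple root (B_4). One simple-root ordering that puts it in standard form is (alpha_4, alpha_3, alpha_2, alpha_1). So the algebra is type B_4, i.e. so(9).

B_4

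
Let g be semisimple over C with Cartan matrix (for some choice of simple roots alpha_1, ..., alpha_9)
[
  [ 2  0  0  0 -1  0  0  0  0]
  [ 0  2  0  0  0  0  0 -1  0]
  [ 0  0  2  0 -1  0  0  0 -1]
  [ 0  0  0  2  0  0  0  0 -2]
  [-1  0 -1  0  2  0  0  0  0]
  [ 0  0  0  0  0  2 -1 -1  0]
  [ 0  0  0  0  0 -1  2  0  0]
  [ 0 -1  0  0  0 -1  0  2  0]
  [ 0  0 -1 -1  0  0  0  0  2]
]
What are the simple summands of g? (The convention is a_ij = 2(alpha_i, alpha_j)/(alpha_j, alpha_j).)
The diagram associated to this matrix has two connected components: the simple roots {alpha_2, alpha_6, alpha_7, alpha_8} form a chain of 4 nodes with single edges (A_4), and {alpha_1, alpha_3, alpha_4, alpha_5, alpha_9} form a chain of 5 nodes with a double edge at one end; the terminal node there is the unique long simple root (C_5). A semisimple Lie algebra decomposes uniquely as the direct sum of simple ideals, one per connected component of its Dynkin diagram, so g ≅ A_4 ⊕ C_5 (dimension 24 + 55 = 79).

A_4 + C_5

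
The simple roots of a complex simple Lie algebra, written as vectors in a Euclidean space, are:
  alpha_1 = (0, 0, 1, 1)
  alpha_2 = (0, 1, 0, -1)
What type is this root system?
Compute the Cartan integers a_ij = 2(alpha_i, alpha_j)/(alpha_j, alpha_j); the resulting 2x2 Cartan matrix is
[[2, -1], [-1, 2]].
All simple roots have the same length, so the diagram is simply laced. The associated Dynkin diagram is a chain of 2 nodes with single edges (A_2), so the type is A_2 (the algebra sl(3)).

A_2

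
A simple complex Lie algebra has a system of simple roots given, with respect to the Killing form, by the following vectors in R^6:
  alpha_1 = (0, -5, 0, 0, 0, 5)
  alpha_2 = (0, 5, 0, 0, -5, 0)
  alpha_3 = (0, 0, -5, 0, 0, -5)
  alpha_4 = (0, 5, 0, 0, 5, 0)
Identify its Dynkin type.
Compute the Cartan integers a_ij = 2(alpha_i, alpha_j)/(alpha_j, alpha_j); the resulting 4x4 Cartan matrix is
[[2, -1, -1, -1], [-1, 2, 0, 0], [-1, 0, 2, 0], [-1, 0, 0, 2]].
All simple roots have the same length, so the diagram is simply laced. The associated Dynkin diagram is a chain of 2 nodes with a fork of two nodes at one end (D_4), so the type is D_4 (the algebra so(8)).

D_4 (so(8))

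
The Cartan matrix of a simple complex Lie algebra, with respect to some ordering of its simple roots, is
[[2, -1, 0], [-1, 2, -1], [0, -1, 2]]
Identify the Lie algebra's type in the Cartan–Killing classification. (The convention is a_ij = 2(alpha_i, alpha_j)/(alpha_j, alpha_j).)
The matrix has rank 3 with 2's on the diagonal. Reading the off-diagonal entries as Dynkin edges (a single edge where a_ij = a_ji = -1; a double or triple edge where a_ij * a_ji = 2 or 3), the diagram is a chain of 3 nodes with single edges (A_3). One simple-root ordering that puts it in standard form is (alpha_1, alpha_2, alpha_3). So the algebra is type A_3, i.e. sl(4).

type A_3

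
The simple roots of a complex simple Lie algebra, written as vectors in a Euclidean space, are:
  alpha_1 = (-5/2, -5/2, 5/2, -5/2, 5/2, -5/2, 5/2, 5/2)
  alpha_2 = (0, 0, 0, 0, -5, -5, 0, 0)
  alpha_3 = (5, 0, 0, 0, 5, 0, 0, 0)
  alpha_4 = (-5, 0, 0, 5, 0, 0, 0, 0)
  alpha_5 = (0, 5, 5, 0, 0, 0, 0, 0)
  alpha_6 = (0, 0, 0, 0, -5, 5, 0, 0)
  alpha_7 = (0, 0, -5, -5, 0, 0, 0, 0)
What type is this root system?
E_7

Compute the Cartan integers a_ij = 2(alpha_i, alpha_j)/(alpha_j, alpha_j); the resulting 7x7 Cartan matrix is
[[2, 0, 0, 0, 0, -1, 0], [0, 2, -1, 0, 0, 0, 0], [0, -1, 2, -1, 0, -1, 0], [0, 0, -1, 2, 0, 0, -1], [0, 0, 0, 0, 2, 0, -1], [-1, 0, -1, 0, 0, 2, 0], [0, 0, 0, -1, -1, 0, 2]].
All simple roots have the same length, so the diagram is simply laced. The associated Dynkin diagram is a chain of 6 nodes with one extra node attached to the third node from one end (E_7), so the type is E_7.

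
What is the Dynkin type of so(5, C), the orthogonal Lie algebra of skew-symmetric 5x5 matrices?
B2

This is so(5) with 5 odd, which has dimension 5(5-1)/2 = 10 and rank (5-1)/2 = 2. In the classification of classical Lie algebras, the orthogonal algebra so(2n+1) in an odd number of variables has type B_n; here n = 2, so the Dynkin diagram is a chain of 2 nodes with a double edge at one end; the terminal node there is the unique short simple root (B_2). Hence the type is B_2.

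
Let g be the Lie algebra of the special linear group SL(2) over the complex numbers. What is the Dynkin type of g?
A_1 (sl(2))

This is sl(2), which has dimension 2^2 - 1 = 3 and rank 2 - 1 = 1 (a Cartan subalgebra is the diagonal traceless matrices). In the classification of classical Lie algebras, the special linear algebra sl(n+1) has type A_n; here n = 1, so the Dynkin diagram is a chain of 1 nodes with single edges (A_1). Hence the type is A_1.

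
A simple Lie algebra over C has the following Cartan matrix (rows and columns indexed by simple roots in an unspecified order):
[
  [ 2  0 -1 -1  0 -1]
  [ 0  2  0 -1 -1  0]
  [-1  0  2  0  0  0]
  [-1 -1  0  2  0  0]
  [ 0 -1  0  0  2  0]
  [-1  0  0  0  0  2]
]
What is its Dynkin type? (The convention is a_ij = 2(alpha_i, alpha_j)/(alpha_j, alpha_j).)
D_6

The matrix has rank 6 with 2's on the diagonal. Reading the off-diagonal entries as Dynkin edges (a single edge where a_ij = a_ji = -1; a double or triple edge where a_ij * a_ji = 2 or 3), the diagram is a chain of 4 nodes with a fork of two nodes at one end (D_6). One simple-root ordering that puts it in standard form is (alpha_5, alpha_2, alpha_4, alpha_1, alpha_6, alpha_3). So the algebra is type D_6, i.e. so(12).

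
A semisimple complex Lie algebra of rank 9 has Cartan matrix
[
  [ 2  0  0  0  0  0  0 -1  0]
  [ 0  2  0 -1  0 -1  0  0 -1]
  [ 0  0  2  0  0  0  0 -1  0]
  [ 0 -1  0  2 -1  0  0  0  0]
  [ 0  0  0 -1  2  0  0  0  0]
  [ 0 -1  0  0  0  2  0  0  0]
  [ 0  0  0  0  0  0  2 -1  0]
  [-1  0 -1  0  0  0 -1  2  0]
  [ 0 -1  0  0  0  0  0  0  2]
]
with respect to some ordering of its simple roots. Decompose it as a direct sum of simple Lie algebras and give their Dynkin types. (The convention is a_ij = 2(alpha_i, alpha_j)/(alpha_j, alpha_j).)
type D_4 + type D_5

The diagram associated to this matrix has two connected components: the simple roots {alpha_1, alpha_3, alpha_7, alpha_8} form a chain of 2 nodes with a fork of two nodes at one end (D_4), and {alpha_2, alpha_4, alpha_5, alpha_6, alpha_9} form a chain of 3 nodes with a fork of two nodes at one end (D_5). A semisimple Lie algebra decomposes uniquely as the direct sum of simple ideals, one per connected component of its Dynkin diagram, so g ≅ D_4 ⊕ D_5 (dimension 28 + 45 = 73).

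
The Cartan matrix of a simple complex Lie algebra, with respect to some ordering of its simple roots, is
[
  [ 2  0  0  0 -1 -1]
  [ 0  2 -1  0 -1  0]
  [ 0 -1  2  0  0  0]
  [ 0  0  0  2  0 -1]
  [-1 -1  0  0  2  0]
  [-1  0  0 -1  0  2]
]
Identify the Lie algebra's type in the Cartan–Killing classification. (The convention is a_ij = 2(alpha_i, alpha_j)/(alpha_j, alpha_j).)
The matrix has rank 6 with 2's on the diagonal. Reading the off-diagonal entries as Dynkin edges (a single edge where a_ij = a_ji = -1; a double or triple edge where a_ij * a_ji = 2 or 3), the diagram is a chain of 6 nodes with single edges (A_6). One simple-root ordering that puts it in standard form is (alpha_4, alpha_6, alpha_1, alpha_5, alpha_2, alpha_3). So the algebra is type A_6, i.e. sl(7).

type A_6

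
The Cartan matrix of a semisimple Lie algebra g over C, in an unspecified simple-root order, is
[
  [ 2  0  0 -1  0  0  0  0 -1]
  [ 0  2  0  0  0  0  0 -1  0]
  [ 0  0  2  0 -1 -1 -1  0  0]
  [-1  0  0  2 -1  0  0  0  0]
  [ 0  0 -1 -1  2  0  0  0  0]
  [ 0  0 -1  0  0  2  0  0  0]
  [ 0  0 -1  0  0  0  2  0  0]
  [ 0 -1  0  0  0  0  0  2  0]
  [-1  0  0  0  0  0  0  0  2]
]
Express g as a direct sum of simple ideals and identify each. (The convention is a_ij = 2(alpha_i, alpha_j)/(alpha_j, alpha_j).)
The diagram associated to this matrix has two connected components: the simple roots {alpha_2, alpha_8} form a chain of 2 nodes with single edges (A_2), and {alpha_1, alpha_3, alpha_4, alpha_5, alpha_6, alpha_7, alpha_9} form a chain of 5 nodes with a fork of two nodes at one end (D_7). A semisimple Lie algebra decomposes uniquely as the direct sum of simple ideals, one per connected component of its Dynkin diagram, so g ≅ A_2 ⊕ D_7 (dimension 8 + 91 = 99).

A2 + D7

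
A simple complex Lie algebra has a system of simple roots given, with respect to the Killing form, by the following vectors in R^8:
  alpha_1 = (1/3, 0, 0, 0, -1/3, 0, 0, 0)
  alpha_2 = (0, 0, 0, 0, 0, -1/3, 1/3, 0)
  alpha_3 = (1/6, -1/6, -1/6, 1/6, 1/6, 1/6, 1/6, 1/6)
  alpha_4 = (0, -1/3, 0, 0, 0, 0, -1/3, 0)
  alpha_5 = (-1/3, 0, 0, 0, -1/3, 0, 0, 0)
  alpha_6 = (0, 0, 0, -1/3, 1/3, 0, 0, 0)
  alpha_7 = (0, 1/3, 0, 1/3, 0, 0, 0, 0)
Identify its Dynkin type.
E_7

Compute the Cartan integers a_ij = 2(alpha_i, alpha_j)/(alpha_j, alpha_j); the resulting 7x7 Cartan matrix is
[[2, 0, 0, 0, 0, -1, 0], [0, 2, 0, -1, 0, 0, 0], [0, 0, 2, 0, -1, 0, 0], [0, -1, 0, 2, 0, 0, -1], [0, 0, -1, 0, 2, -1, 0], [-1, 0, 0, 0, -1, 2, -1], [0, 0, 0, -1, 0, -1, 2]].
All simple roots have the same length, so the diagram is simply laced. The associated Dynkin diagram is a chain of 6 nodes with one extra node attached to the third node from one end (E_7), so the type is E_7.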